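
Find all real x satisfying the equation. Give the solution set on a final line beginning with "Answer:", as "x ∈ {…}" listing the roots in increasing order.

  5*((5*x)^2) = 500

Step 1. [5*((5*x)^2) = 500] LHS = 5·(…); ÷5 both sides, so div: (5*x)^2 = 100.
Step 2. [(5*x)^2 = 100] 100 ≥ 0, LHS is (·)² — take ±√. So sqrt: 5*x = 10 or -10.
Step 3. [5*x = 10 or -10] LHS = 5·(…); ÷5 both sides ⇒ div: x = 2 or -2.

Answer: x ∈ {-2, 2}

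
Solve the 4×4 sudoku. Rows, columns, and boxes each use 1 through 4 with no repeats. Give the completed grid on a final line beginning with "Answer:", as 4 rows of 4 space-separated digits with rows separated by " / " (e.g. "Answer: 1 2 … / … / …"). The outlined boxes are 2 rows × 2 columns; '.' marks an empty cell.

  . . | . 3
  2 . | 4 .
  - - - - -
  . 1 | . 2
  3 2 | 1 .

Step 1. [r1c2∈{4}] only 4 remains possible at r1c2. So r1c2=4.
Step 2. [r1c1∈{1}] only 1 remains possible at r1c1. So r1c1=1.
Step 3. [r3c1∈{4}] r3c1 has the single candidate 4, so r3c1=4.
Step 4. [r1c3∈{2}] r1c3's peers cover all but 2 ⇒ r1c3=2.
Step 5. [r4c4∈{4}] nothing but 4 survives at r4c4, so r4c4=4.
Step 6. [r2c2∈{3}] r2c2's peers cover all but 3 ⇒ r2c2=3.
Step 7. [r3c3∈{3}] r3c3 is down to just 3. So r3c3=3.
Step 8. [r2c4∈{1}] only 1 remains possible at r2c4 ⇒ r2c4=1.

Answer: 1 4 2 3 / 2 3 4 1 / 4 1 3 2 / 3 2 1 4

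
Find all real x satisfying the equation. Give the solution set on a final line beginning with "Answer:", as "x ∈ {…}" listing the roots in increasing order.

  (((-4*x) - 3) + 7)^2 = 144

Step 1. [(((-4*x) - 3) + 7)^2 = 144] 144 ≥ 0, LHS is (·)² — take ±√. So sqrt: ((-4*x) - 3) + 7 = 12 or -12.
Step 2. [((-4*x) - 3) + 7 = 12 or -12] subtract 7: x sits inside (… + 7), so sub: (-4*x) - 3 = 5 or -19.
Step 3. [(-4*x) - 3 = 5 or -19] -3 is outermost — add 3 both sides, so sub: -4*x = 8 or -16.
Step 4. [-4*x = 8 or -16] leading coefficient -4: divide by -4 ⇒ div: x = -2 or 4.

Answer: x ∈ {-2, 4}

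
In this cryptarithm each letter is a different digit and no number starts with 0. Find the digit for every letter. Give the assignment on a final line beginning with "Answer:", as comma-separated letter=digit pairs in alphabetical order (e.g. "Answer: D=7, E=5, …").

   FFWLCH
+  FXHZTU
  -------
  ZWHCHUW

Step 1. [col 1: H + U ≡ W (mod 10)] column 1 (H + U ≡ W (mod 10), carry-in 0) doesn't pin W yet; pick W=7 and continue ⇒ W=7.
Step 2. [col 1: H + U ≡ W (mod 10)] U=5 is one option consistent with column 1 (H + U ≡ W (mod 10), carry-in 0) — take it, so U=5.
Step 3. [Z] adding two 6-digit numbers gives at most 6+1 digits, and here it does — Z is that final carry and must be 1, so Z=1.
Step 4. [col 1: H + U ≡ W (mod 10)] column 1 reads H+U+carry(0)=W with U=5, W=7; with digits 1,5,7 already taken and all letters distinct, the only value for H is 2. So H=2.
Step 5. [col 2: C + T ≡ U (mod 10)] no forcing yet in column 2 (carry-in 0); C=9 is free and consistent — try it, so C=9.
Step 6. [col 2: C + T ≡ U (mod 10)] in column 2 we have C+T≡U with carry-in 0; given C=9, U=5 and digits 1,2,5,7,9 already taken and all letters distinct, that pins T to 6, so T=6.
Step 7. [col 3: L + Z ≡ H (mod 10)] from column 3 (Z=1, H=2, carry-in 1, digits 1,2,5,6,7,9 already taken and all letters distinct): L must equal 0, so L=0.
Step 8. [col 5: F + X ≡ H (mod 10)] column 5 (F + X ≡ H (mod 10), carry-in 0) doesn't pin F yet; pick F=8 and continue ⇒ F=8.
Step 9. [col 5: F + X ≡ H (mod 10)] from column 5 (F=8, H=2, carry-in 0, digits 0,1,2,5,6,7,8,9 already taken and all letters distinct): X must equal 4 ⇒ X=4.

Answer: C=9, F=8, H=2, L=0, T=6, U=5, W=7, X=4, Z=1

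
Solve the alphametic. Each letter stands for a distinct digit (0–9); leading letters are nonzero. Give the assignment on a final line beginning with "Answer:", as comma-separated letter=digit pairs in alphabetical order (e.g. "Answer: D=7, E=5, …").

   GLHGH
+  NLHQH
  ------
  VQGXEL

Step 1. [col 1: H + H ≡ L (mod 10)] L=2 is one option consistent with column 1 (H + H ≡ L (mod 10), carry-in 0) — take it. So L=2.
Step 2. [col 1: H + H ≡ L (mod 10)] no forcing yet in column 1 (carry-in 0); H=6 is free and consistent — try it, so H=6.
Step 3. [col 2: G + Q ≡ E (mod 10)] no forcing yet in column 2 (carry-in 1); E=0 is free and consistent — try it, so E=0.
Step 4. [col 2: G + Q ≡ E (mod 10)] G=5 is one option consistent with column 2 (G + Q ≡ E (mod 10), carry-in 1) — take it ⇒ G=5.
Step 5. [col 2: G + Q ≡ E (mod 10)] column 2 reads G+Q+carry(1)=E with G=5, E=0; with digits 0,2,5,6 already taken and all letters distinct, the only value for Q is 4 ⇒ Q=4.
Step 6. [col 3: H + H ≡ X (mod 10)] column 3 reads H+H+carry(1)=X with H=6; with digits 0,2,4,5,6 already taken and all letters distinct, the only value for X is 3, so X=3.
Step 7. [V] V is the leading digit of a 6-digit sum of two 5-digit numbers; the final carry is exactly 1. So V=1.
Step 8. [col 5: G + N ≡ Q (mod 10)] column 5 reads G+N+carry(0)=Q with G=5, Q=4; with digits 0,1,2,3,4,5,6 already taken and all letters distinct, the only value for N is 9. So N=9.

Answer: E=0, G=5, H=6, L=2, N=9, Q=4, V=1, X=3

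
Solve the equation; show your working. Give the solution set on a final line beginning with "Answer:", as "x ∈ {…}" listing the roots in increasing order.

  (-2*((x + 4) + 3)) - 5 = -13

Step 1. [(-2*((x + 4) + 3)) - 5 = -13] add 5: x sits inside (… - 5), so sub: -2*((x + 4) + 3) = -8.
Step 2. [-2*((x + 4) + 3) = -8] divide by the outer -2 ⇒ div: (x + 4) + 3 = 4.
Step 3. [(x + 4) + 3 = 4] +3 is outermost — subtract 3 both sides, so sub: x + 4 = 1.
Step 4. [x + 4 = 1] subtract 4: x sits inside (… + 4), so sub: x = -3.

Answer: x ∈ {-3}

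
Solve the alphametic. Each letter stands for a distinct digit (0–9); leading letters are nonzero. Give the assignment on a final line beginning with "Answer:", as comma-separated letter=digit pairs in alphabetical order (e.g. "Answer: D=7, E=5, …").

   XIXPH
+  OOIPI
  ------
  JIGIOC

Step 1. [col 1: H + I ≡ C (mod 10)] column 1 (H + I ≡ C (mod 10), carry-in 0) doesn't pin H yet; pick H=2 and continue. So H=2.
Step 2. [col 1: H + I ≡ C (mod 10)] column 1 (H + I ≡ C (mod 10), carry-in 0) doesn't pin C yet; pick C=5 and continue. So C=5.
Step 3. [col 1: H + I ≡ C (mod 10)] from column 1 (H=2, C=5, carry-in 0, digits 2,5 already taken and all letters distinct): I must equal 3, so I=3.
Step 4. [col 2: P + P ≡ O (mod 10)] P=7 is one option consistent with column 2 (P + P ≡ O (mod 10), carry-in 0) — take it ⇒ P=7.
Step 5. [J] J is the leading digit of a 6-digit sum of two 5-digit numbers; the final carry is exactly 1. So J=1.
Step 6. [col 2: P + P ≡ O (mod 10)] from column 2 (P=7, carry-in 0, digits 1,2,3,5,7 already taken and all letters distinct): O must equal 4 ⇒ O=4.
Step 7. [col 3: X + I ≡ I (mod 10)] from column 3 (I=3, carry-in 1, digits 1,2,3,4,5,7 already taken and all letters distinct): X must equal 9. So X=9.
Step 8. [col 4: I + O ≡ G (mod 10)] from column 4 (I=3, O=4, carry-in 1, digits 1,2,3,4,5,7,9 already taken and all letters distinct): G must equal 8 ⇒ G=8.

Answer: C=5, G=8, H=2, I=3, J=1, O=4, P=7, X=9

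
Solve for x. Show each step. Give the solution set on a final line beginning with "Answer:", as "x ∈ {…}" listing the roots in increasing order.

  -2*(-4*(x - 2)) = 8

Step 1. [-2*(-4*(x - 2)) = 8] divide by the outer -2, so div: -4*(x - 2) = -4.
Step 2. [-4*(x - 2) = -4] divide by the outer -4 ⇒ div: x - 2 = 1.
Step 3. [x - 2 = 1] the outer -2 inverts by adding 2. So sub: x = 3.

Answer: x ∈ {3}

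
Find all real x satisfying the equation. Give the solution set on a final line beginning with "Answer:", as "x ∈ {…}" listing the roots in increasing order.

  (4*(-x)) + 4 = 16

Step 1. [(4*(-x)) + 4 = 16] 4 divides every term; factor it out. So factor: (-x) + 1 = 4.
Step 2. [(-x) + 1 = 4] peel the +1: subtract 1 from each side ⇒ sub: -x = 3.
Step 3. [-x = 3] flip signs both sides ⇒ neg: x = -3.

Answer: x ∈ {-3}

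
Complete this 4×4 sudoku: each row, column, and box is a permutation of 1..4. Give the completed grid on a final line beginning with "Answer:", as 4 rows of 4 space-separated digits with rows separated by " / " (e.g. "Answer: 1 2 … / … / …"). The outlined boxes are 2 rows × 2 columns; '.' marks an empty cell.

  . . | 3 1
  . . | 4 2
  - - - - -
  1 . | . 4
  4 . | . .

Step 1. [r3c2∈{2,3}] row 3 places 3 nowhere but r3c2 ⇒ r3c2=3.
Step 2. [r4c2∈{2}] r4c2 is down to just 2 ⇒ r4c2=2.
Step 3. [r1c2∈{4}] r1c2's peers cover all but 4, so r1c2=4.
Step 4. [r1c1∈{2}] r1c1 is down to just 2. So r1c1=2.
Step 5. [r2c1∈{3}] nothing but 3 survives at r2c1, so r2c1=3.
Step 6. [r3c3∈{2}] r3c3 has the single candidate 2 ⇒ r3c3=2.
Step 7. [r4c4∈{3}] r4c4's peers cover all but 3 ⇒ r4c4=3.
Step 8. [r4c3∈{1}] r4c3 has the single candidate 1, so r4c3=1.
Step 9. [r2c2∈{1}] r2c2 has the single candidate 1 ⇒ r2c2=1.

Answer: 2 4 3 1 / 3 1 4 2 / 1 3 2 4 / 4 2 1 3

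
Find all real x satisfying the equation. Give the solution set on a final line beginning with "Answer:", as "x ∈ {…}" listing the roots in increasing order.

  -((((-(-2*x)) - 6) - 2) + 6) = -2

Step 1. [-((((-(-2*x)) - 6) - 2) + 6) = -2] leading − — multiply by −1. So neg: (((-(-2*x)) - 6) - 2) + 6 = 2.
Step 2. [(((-(-2*x)) - 6) - 2) + 6 = 2] peel the +6: subtract 6 from each side ⇒ sub: ((-(-2*x)) - 6) - 2 = -4.
Step 3. [((-(-2*x)) - 6) - 2 = -4] add 2: x sits inside (… - 2), so sub: (-(-2*x)) - 6 = -2.
Step 4. [(-(-2*x)) - 6 = -2] peel the -6: add 6 from each side. So sub: -(-2*x) = 4.
Step 5. [-(-2*x) = 4] flip signs both sides, so neg: -2*x = -4.
Step 6. [-2*x = -4] leading coefficient -2: divide by -2 ⇒ div: x = 2.

Answer: x ∈ {2}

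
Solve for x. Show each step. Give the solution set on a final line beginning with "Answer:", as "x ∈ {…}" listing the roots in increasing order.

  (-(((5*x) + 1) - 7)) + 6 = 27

Step 1. [(-(((5*x) + 1) - 7)) + 6 = 27] the outer +6 inverts by subtracting 6. So sub: -(((5*x) + 1) - 7) = 21.
Step 2. [-(((5*x) + 1) - 7) = 21] leading − — multiply by −1 ⇒ neg: ((5*x) + 1) - 7 = -21.
Step 3. [((5*x) + 1) - 7 = -21] the outer -7 inverts by adding 7, so sub: (5*x) + 1 = -14.
Step 4. [(5*x) + 1 = -14] peel the +1: subtract 1 from each side. So sub: 5*x = -15.
Step 5. [5*x = -15] 5·(inner) — divide through by 5. So div: x = -3.

Answer: x ∈ {-3}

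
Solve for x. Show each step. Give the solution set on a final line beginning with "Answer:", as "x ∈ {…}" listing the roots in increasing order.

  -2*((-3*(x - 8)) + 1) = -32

Step 1. [-2*((-3*(x - 8)) + 1) = -32] LHS = -2·(…); ÷-2 both sides, so div: (-3*(x - 8)) + 1 = 16.
Step 2. [(-3*(x - 8)) + 1 = 16] subtract 1: x sits inside (… + 1), so sub: -3*(x - 8) = 15.
Step 3. [-3*(x - 8) = 15] leading coefficient -3: divide by -3, so div: x - 8 = -5.
Step 4. [x - 8 = -5] 8 comes off first (add 8). So sub: x = 3.

Answer: x ∈ {3}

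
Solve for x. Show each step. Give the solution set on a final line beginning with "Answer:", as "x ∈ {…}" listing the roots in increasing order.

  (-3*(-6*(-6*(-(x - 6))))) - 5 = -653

Step 1. [(-3*(-6*(-6*(-(x - 6))))) - 5 = -653] peel the -5: add 5 from each side, so sub: -3*(-6*(-6*(-(x - 6)))) = -648.
Step 2. [-3*(-6*(-6*(-(x - 6)))) = -648] -3·(inner) — divide through by -3, so div: -6*(-6*(-(x - 6))) = 216.
Step 3. [-6*(-6*(-(x - 6))) = 216] leading coefficient -6: divide by -6 ⇒ div: -6*(-(x - 6)) = -36.
Step 4. [-6*(-(x - 6)) = -36] -6 out front; divide by -6 ⇒ div: -(x - 6) = 6.
Step 5. [-(x - 6) = 6] LHS negated; negate both sides. So neg: x - 6 = -6.
Step 6. [x - 6 = -6] peel the -6: add 6 from each side, so sub: x = 0.

Answer: x ∈ {0}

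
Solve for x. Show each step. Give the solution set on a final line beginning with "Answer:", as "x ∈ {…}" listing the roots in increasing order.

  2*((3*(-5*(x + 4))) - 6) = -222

Step 1. [2*((3*(-5*(x + 4))) - 6) = -222] leading coefficient 2: divide by 2 ⇒ div: (3*(-5*(x + 4))) - 6 = -111.
Step 2. [(3*(-5*(x + 4))) - 6 = -111] the outer -6 inverts by adding 6 ⇒ sub: 3*(-5*(x + 4)) = -105.
Step 3. [3*(-5*(x + 4)) = -105] LHS = 3·(…); ÷3 both sides. So div: -5*(x + 4) = -35.
Step 4. [-5*(x + 4) = -35] -5 out front; divide by -5, so div: x + 4 = 7.
Step 5. [x + 4 = 7] subtract 4: x sits inside (… + 4), so sub: x = 3.

Answer: x ∈ {3}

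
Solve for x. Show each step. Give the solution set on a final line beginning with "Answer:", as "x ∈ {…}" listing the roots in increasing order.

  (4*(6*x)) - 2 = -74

Step 1. [(4*(6*x)) - 2 = -74] -2 is outermost — add 2 both sides ⇒ sub: 4*(6*x) = -72.
Step 2. [4*(6*x) = -72] leading coefficient 4: divide by 4. So div: 6*x = -18.
Step 3. [6*x = -18] LHS = 6·(…); ÷6 both sides ⇒ div: x = -3.

Answer: x ∈ {-3}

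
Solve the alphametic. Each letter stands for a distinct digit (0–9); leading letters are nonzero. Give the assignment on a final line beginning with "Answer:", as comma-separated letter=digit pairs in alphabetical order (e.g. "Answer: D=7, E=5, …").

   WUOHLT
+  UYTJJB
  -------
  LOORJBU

Step 1. [L] adding two 6-digit numbers gives at most 6+1 digits, and here it does — L is that final carry and must be 1. So L=1.
Step 2. [col 1: T + B ≡ U (mod 10)] several values work for U in column 1 (T + B ≡ U (mod 10), carry-in 0); try U=6 ⇒ U=6.
Step 3. [col 1: T + B ≡ U (mod 10)] several values work for B in column 1 (T + B ≡ U (mod 10), carry-in 0); try B=4 ⇒ B=4.
Step 4. [col 1: T + B ≡ U (mod 10)] column 1: given B=4, U=6, carry-in 0, and digits 1,4,6 already taken and all letters distinct, T+B≡U (mod 10) forces T=2. So T=2.
Step 5. [col 2: L + J ≡ B (mod 10)] in column 2 we have L+J≡B with carry-in 0; given L=1, B=4 and digits 1,2,4,6 already taken and all letters distinct, that pins J to 3 ⇒ J=3.
Step 6. [col 3: H + J ≡ J (mod 10)] column 3 reads H+J+carry(0)=J with J=3; with digits 1,2,3,4,6 already taken and all letters distinct, the only value for H is 0. So H=0.
Step 7. [col 4: O + T ≡ R (mod 10)] several values work for O in column 4 (O + T ≡ R (mod 10), carry-in 0); try O=5 ⇒ O=5.
Step 8. [col 4: O + T ≡ R (mod 10)] column 4 reads O+T+carry(0)=R with O=5, T=2; with digits 0,1,2,3,4,5,6 already taken and all letters distinct, the only value for R is 7. So R=7.
Step 9. [col 5: U + Y ≡ O (mod 10)] column 5 reads U+Y+carry(0)=O with U=6, O=5; with digits 0,1,2,3,4,5,6,7 already taken and all letters distinct, the only value for Y is 9. So Y=9.
Step 10. [col 6: W + U ≡ O (mod 10)] in column 6 we have W+U≡O with carry-in 1; given U=6, O=5 and digits 0,1,2,3,4,5,6,7,9 already taken and all letters distinct, that pins W to 8, so W=8.

Answer: B=4, H=0, J=3, L=1, O=5, R=7, T=2, U=6, W=8, Y=9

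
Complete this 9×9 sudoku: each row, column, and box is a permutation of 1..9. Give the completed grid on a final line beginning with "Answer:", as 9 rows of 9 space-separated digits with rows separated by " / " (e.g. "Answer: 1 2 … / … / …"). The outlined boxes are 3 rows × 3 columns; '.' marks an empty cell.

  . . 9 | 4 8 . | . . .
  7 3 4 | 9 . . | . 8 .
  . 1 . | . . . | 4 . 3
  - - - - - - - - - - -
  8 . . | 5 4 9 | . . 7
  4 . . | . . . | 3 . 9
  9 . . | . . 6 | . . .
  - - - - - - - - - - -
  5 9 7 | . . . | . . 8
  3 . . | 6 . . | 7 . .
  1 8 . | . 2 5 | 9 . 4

Step 1. [r8c3∈{2}] r8c3 has the single candidate 2, so r8c3=2.
Step 2. [r9c3∈{6}] nothing but 6 survives at r9c3 ⇒ r9c3=6.
Step 3. [r1c6∈{1,2,3,7}] in row 1, 3 fits only at r1c6, so r1c6=3.
Step 4. [r1c8∈{1,2,5,6,7}] 7 has one home in row 1: r1c8 ⇒ r1c8=7.
Step 5. [r6c7∈{1,2,5,8}] across col 7, 8 lands solely at r6c7 ⇒ r6c7=8.
Step 6. [r9c4∈{3,7}] in row 9, 7 fits only at r9c4. So r9c4=7.
Step 7. [r3c4∈{2}] only 2 remains possible at r3c4 ⇒ r3c4=2.
Step 8. [r2c6∈{1}] r2c6 has the single candidate 1, so r2c6=1.
Step 9. [r1c1∈{2,6}] 2 has one home in col 1: r1c1. So r1c1=2.
Step 10. [r5c6∈{2,7,8}] in col 6, 2 fits only at r5c6 ⇒ r5c6=2.
Step 11. [r3c1∈{6}] r3c1's peers cover all but 6, so r3c1=6.
Step 12. [r1c2∈{5}] r1c2 has the single candidate 5. So r1c2=5.
Step 13. [r2c7∈{2,5,6}] across col 7, 5 lands solely at r2c7 ⇒ r2c7=5.
Step 14. [r6c8∈{1,2,4,5}] row 6 places 4 nowhere but r6c8. So r6c8=4.
Step 15. [r4c3∈{1,3}] r4c3 is the only open cell in row 4 admitting 3, so r4c3=3.
Step 16. [r2c9∈{2,6}] in row 2, 2 fits only at r2c9. So r2c9=2.
Step 17. [r6c2∈{2,7}] 2 has one home in row 6: r6c2 ⇒ r6c2=2.
Step 18. [r6c5∈{1,3,7}] row 6 places 7 nowhere but r6c5, so r6c5=7.
Step 19. [r5c5∈{1}] only 1 remains possible at r5c5. So r5c5=1.
Step 20. [r7c4∈{1,3}] col 4 places 1 nowhere but r7c4 ⇒ r7c4=1.
Step 21. [r4c2∈{6}] nothing but 6 survives at r4c2. So r4c2=6.
Step 22. [r5c8∈{5,6}] 6 has one home in row 5: r5c8, so r5c8=6.
Step 23. [r6c9∈{1,5}] across box 6, 5 lands solely at r6c9 ⇒ r6c9=5.
Step 24. [r1c9∈{1,6}] in col 9, 6 fits only at r1c9, so r1c9=6.
Step 25. [r8c2∈{4}] nothing but 4 survives at r8c2. So r8c2=4.
Step 26. [r7c7∈{2,6}] in row 7, 6 fits only at r7c7 ⇒ r7c7=6.
Step 27. [r7c8∈{2,3}] row 7 places 2 nowhere but r7c8. So r7c8=2.
Step 28. [r4c8∈{1}] r4c8 has the single candidate 1. So r4c8=1.
Step 29. [r1c7∈{1}] nothing but 1 survives at r1c7. So r1c7=1.
Step 30. [r5c4∈{8}] nothing but 8 survives at r5c4, so r5c4=8.
Step 31. [r3c6∈{7}] r3c6's peers cover all but 7 ⇒ r3c6=7.
Step 32. [r5c2∈{7}] r5c2 is down to just 7. So r5c2=7.
Step 33. [r6c3∈{1}] only 1 remains possible at r6c3. So r6c3=1.
Step 34. [r6c4∈{3}] r6c4's peers cover all but 3. So r6c4=3.
Step 35. [r8c6∈{8}] nothing but 8 survives at r8c6. So r8c6=8.
Step 36. [r9c8∈{3}] r9c8 is down to just 3 ⇒ r9c8=3.
Step 37. [r7c5∈{3}] r7c5 has the single candidate 3. So r7c5=3.
Step 38. [r3c8∈{9}] nothing but 9 survives at r3c8, so r3c8=9.
Step 39. [r2c5∈{6}] nothing but 6 survives at r2c5, so r2c5=6.
Step 40. [r3c3∈{8}] r3c3 is down to just 8. So r3c3=8.
Step 41. [r3c5∈{5}] only 5 remains possible at r3c5, so r3c5=5.
Step 42. [r8c5∈{9}] only 9 remains possible at r8c5. So r8c5=9.
Step 43. [r8c9∈{1}] only 1 remains possible at r8c9 ⇒ r8c9=1.
Step 44. [r7c6∈{4}] nothing but 4 survives at r7c6. So r7c6=4.
Step 45. [r5c3∈{5}] nothing but 5 survives at r5c3 ⇒ r5c3=5.
Step 46. [r8c8∈{5}] r8c8 has the single candidate 5 ⇒ r8c8=5.
Step 47. [r4c7∈{2}] r4c7 is down to just 2 ⇒ r4c7=2.

Answer: 2 5 9 4 8 3 1 7 6 / 7 3 4 9 6 1 5 8 2 / 6 1 8 2 5 7 4 9 3 / 8 6 3 5 4 9 2 1 7 / 4 7 5 8 1 2 3 6 9 / 9 2 1 3 7 6 8 4 5 / 5 9 7 1 3 4 6 2 8 / 3 4 2 6 9 8 7 5 1 / 1 8 6 7 2 5 9 3 4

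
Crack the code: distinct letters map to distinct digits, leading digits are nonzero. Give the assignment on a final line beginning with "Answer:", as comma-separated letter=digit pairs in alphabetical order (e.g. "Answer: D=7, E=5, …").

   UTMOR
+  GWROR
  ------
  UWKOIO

Step 1. [col 1: R + R ≡ O (mod 10)] several values work for O in column 1 (R + R ≡ O (mod 10), carry-in 0); try O=6, so O=6.
Step 2. [col 1: R + R ≡ O (mod 10)] no forcing yet in column 1 (carry-in 0); R=8 is free and consistent — try it ⇒ R=8.
Step 3. [col 2: O + O ≡ I (mod 10)] from column 2 (O=6, carry-in 1, digits 6,8 already taken and all letters distinct): I must equal 3, so I=3.
Step 4. [col 3: M + R ≡ O (mod 10)] from column 3 (R=8, O=6, carry-in 1, digits 3,6,8 already taken and all letters distinct): M must equal 7. So M=7.
Step 5. [U] U is the leading digit of a 6-digit sum of two 5-digit numbers; the final carry is exactly 1, so U=1.
Step 6. [col 4: T + W ≡ K (mod 10)] several values work for K in column 4 (T + W ≡ K (mod 10), carry-in 1); try K=5, so K=5.
Step 7. [col 4: T + W ≡ K (mod 10)] column 4 (T + W ≡ K (mod 10), carry-in 1) doesn't pin W yet; pick W=0 and continue, so W=0.
Step 8. [col 4: T + W ≡ K (mod 10)] column 4 reads T+W+carry(1)=K with W=0, K=5; with digits 0,1,3,5,6,7,8 already taken and all letters distinct, the only value for T is 4, so T=4.
Step 9. [col 5: U + G ≡ W (mod 10)] from column 5 (U=1, W=0, carry-in 0, digits 0,1,3,4,5,6,7,8 already taken and all letters distinct): G must equal 9 ⇒ G=9.

Answer: G=9, I=3, K=5, M=7, O=6, R=8, T=4, U=1, W=0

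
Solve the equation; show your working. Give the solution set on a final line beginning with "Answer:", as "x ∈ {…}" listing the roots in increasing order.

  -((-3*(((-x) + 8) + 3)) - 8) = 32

Step 1. [-((-3*(((-x) + 8) + 3)) - 8) = 32] LHS negated; negate both sides, so neg: (-3*(((-x) + 8) + 3)) - 8 = -32.
Step 2. [(-3*(((-x) + 8) + 3)) - 8 = -32] 8 comes off first (add 8). So sub: -3*(((-x) + 8) + 3) = -24.
Step 3. [-3*(((-x) + 8) + 3) = -24] leading coefficient -3: divide by -3. So div: ((-x) + 8) + 3 = 8.
Step 4. [((-x) + 8) + 3 = 8] subtract 3: x sits inside (… + 3), so sub: (-x) + 8 = 5.
Step 5. [(-x) + 8 = 5] peel the +8: subtract 8 from each side, so sub: -x = -3.
Step 6. [-x = -3] leading − — multiply by −1, so neg: x = 3.

Answer: x ∈ {3}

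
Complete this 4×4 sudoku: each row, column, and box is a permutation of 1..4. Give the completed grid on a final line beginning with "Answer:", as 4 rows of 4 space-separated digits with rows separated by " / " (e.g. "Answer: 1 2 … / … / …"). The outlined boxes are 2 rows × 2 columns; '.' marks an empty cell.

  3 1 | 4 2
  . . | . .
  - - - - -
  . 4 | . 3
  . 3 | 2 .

Step 1. [r3c3∈{1}] only 1 remains possible at r3c3 ⇒ r3c3=1.
Step 2. [r2c2∈{2}] r2c2's peers cover all but 2 ⇒ r2c2=2.
Step 3. [r3c1∈{2}] r3c1 has the single candidate 2 ⇒ r3c1=2.
Step 4. [r2c3∈{3}] r2c3 is down to just 3, so r2c3=3.
Step 5. [r4c4∈{4}] nothing but 4 survives at r4c4 ⇒ r4c4=4.
Step 6. [r4c1∈{1}] r4c1 has the single candidate 1, so r4c1=1.
Step 7. [r2c1∈{4}] r2c1 has the single candidate 4, so r2c1=4.
Step 8. [r2c4∈{1}] r2c4 has the single candidate 1, so r2c4=1.

Answer: 3 1 4 2 / 4 2 3 1 / 2 4 1 3 / 1 3 2 4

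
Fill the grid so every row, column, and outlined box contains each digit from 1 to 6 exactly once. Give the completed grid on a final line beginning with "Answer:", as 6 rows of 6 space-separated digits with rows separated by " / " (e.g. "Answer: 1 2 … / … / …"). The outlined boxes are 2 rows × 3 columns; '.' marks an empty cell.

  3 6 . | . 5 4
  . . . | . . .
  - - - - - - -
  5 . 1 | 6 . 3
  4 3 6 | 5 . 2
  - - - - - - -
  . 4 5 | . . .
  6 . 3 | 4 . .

Step 1. [r1c4∈{1,2}] row 1 places 1 nowhere but r1c4, so r1c4=1.
Step 2. [r1c3∈{2}] r1c3's peers cover all but 2 ⇒ r1c3=2.
Step 3. [r5c1∈{1,2}] across col 1, 2 lands solely at r5c1 ⇒ r5c1=2.
Step 4. [r6c2∈{1}] r6c2's peers cover all but 1, so r6c2=1.
Step 5. [r2c4∈{2,3}] across col 4, 2 lands solely at r2c4, so r2c4=2.
Step 6. [r5c6∈{1,6}] 1 has one home in col 6: r5c6. So r5c6=1.
Step 7. [r2c5∈{3,6}] r2c5 is the only open cell in row 2 admitting 3 ⇒ r2c5=3.
Step 8. [r4c5∈{1}] r4c5 is down to just 1 ⇒ r4c5=1.
Step 9. [r2c1∈{1}] only 1 remains possible at r2c1. So r2c1=1.
Step 10. [r6c6∈{5}] r6c6's peers cover all but 5 ⇒ r6c6=5.
Step 11. [r3c2∈{2}] nothing but 2 survives at r3c2, so r3c2=2.
Step 12. [r2c2∈{5}] r2c2 has the single candidate 5 ⇒ r2c2=5.
Step 13. [r2c3∈{4}] only 4 remains possible at r2c3, so r2c3=4.
Step 14. [r5c4∈{3}] nothing but 3 survives at r5c4. So r5c4=3.
Step 15. [r2c6∈{6}] r2c6 is down to just 6, so r2c6=6.
Step 16. [r5c5∈{6}] only 6 remains possible at r5c5. So r5c5=6.
Step 17. [r6c5∈{2}] only 2 remains possible at r6c5 ⇒ r6c5=2.
Step 18. [r3c5∈{4}] r3c5 is down to just 4, so r3c5=4.

Answer: 3 6 2 1 5 4 / 1 5 4 2 3 6 / 5 2 1 6 4 3 / 4 3 6 5 1 2 / 2 4 5 3 6 1 / 6 1 3 4 2 5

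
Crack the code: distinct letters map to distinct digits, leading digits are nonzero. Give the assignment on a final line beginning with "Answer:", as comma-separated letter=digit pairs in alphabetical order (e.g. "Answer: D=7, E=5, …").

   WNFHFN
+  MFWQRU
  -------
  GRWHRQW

Step 1. [col 1: N + U ≡ W (mod 10)] no forcing yet in column 1 (carry-in 0); N=3 is free and consistent — try it. So N=3.
Step 2. [col 1: N + U ≡ W (mod 10)] several values work for W in column 1 (N + U ≡ W (mod 10), carry-in 0); try W=9. So W=9.
Step 3. [G] adding two 6-digit numbers gives at most 6+1 digits, and here it does — G is that final carry and must be 1. So G=1.
Step 4. [col 1: N + U ≡ W (mod 10)] in column 1 we have N+U≡W with carry-in 0; given N=3, W=9 and digits 1,3,9 already taken and all letters distinct, that pins U to 6 ⇒ U=6.
Step 5. [col 2: F + R ≡ Q (mod 10)] column 2 (F + R ≡ Q (mod 10), carry-in 0) doesn't pin Q yet; pick Q=2 and continue ⇒ Q=2.
Step 6. [col 2: F + R ≡ Q (mod 10)] column 2 (F + R ≡ Q (mod 10), carry-in 0) doesn't pin R yet; pick R=7 and continue. So R=7.
Step 7. [col 2: F + R ≡ Q (mod 10)] column 2 reads F+R+carry(0)=Q with R=7, Q=2; with digits 1,2,3,6,7,9 already taken and all letters distinct, the only value for F is 5. So F=5.
Step 8. [col 3: H + Q ≡ R (mod 10)] in column 3 we have H+Q≡R with carry-in 1; given Q=2, R=7 and digits 1,2,3,5,6,7,9 already taken and all letters distinct, that pins H to 4, so H=4.
Step 9. [col 6: W + M ≡ R (mod 10)] column 6: given W=9, R=7, carry-in 0, and digits 1,2,3,4,5,6,7,9 already taken and all letters distinct, W+M≡R (mod 10) forces M=8, so M=8.

Answer: F=5, G=1, H=4, M=8, N=3, Q=2, R=7, U=6, W=9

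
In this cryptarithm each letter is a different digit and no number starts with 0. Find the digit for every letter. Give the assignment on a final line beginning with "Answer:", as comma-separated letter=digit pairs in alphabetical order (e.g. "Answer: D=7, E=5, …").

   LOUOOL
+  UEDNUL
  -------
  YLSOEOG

Step 1. [col 1: L + L ≡ G (mod 10)] no forcing yet in column 1 (carry-in 0); L=8 is free and consistent — try it ⇒ L=8.
Step 2. [Y] adding two 6-digit numbers gives at most 6+1 digits, and here it does — Y is that final carry and must be 1, so Y=1.
Step 3. [col 1: L + L ≡ G (mod 10)] column 1: given L=8, carry-in 0, and digits 1,8 already taken and all letters distinct, L+L≡G (mod 10) forces G=6. So G=6.
Step 4. [col 2: O + U ≡ O (mod 10)] in column 2 we have O+U≡O with carry-in 1; given nothing yet and digits 1,6,8 already taken and all letters distinct, that pins U to 9, so U=9.
Step 5. [col 2: O + U ≡ O (mod 10)] no forcing yet in column 2 (carry-in 1); O=2 is free and consistent — try it. So O=2.
Step 6. [col 3: O + N ≡ E (mod 10)] several values work for E in column 3 (O + N ≡ E (mod 10), carry-in 1); try E=7. So E=7.
Step 7. [col 3: O + N ≡ E (mod 10)] column 3: given O=2, E=7, carry-in 1, and digits 1,2,6,7,8,9 already taken and all letters distinct, O+N≡E (mod 10) forces N=4 ⇒ N=4.
Step 8. [col 4: U + D ≡ O (mod 10)] in column 4 we have U+D≡O with carry-in 0; given U=9, O=2 and digits 1,2,4,6,7,8,9 already taken and all letters distinct, that pins D to 3. So D=3.
Step 9. [col 5: O + E ≡ S (mod 10)] in column 5 we have O+E≡S with carry-in 1; given O=2, E=7 and digits 1,2,3,4,6,7,8,9 already taken and all letters distinct, that pins S to 0 ⇒ S=0.

Answer: D=3, E=7, G=6, L=8, N=4, O=2, S=0, U=9, Y=1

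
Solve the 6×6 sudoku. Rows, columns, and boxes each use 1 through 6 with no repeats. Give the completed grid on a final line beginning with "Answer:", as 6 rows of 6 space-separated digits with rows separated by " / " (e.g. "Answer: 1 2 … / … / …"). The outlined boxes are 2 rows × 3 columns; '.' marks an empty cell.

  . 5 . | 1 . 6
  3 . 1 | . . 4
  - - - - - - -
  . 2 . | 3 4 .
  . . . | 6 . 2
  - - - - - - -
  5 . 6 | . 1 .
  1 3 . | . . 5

Step 1. [r6c3∈{2,4}] across box 5, 2 lands solely at r6c3, so r6c3=2.
Step 2. [r4c1∈{4}] only 4 remains possible at r4c1. So r4c1=4.
Step 3. [r5c4∈{2,4}] row 5 places 2 nowhere but r5c4. So r5c4=2.
Step 4. [r2c5∈{2,5}] r2c5 is the only open cell in row 2 admitting 2 ⇒ r2c5=2.
Step 5. [r4c5∈{5}] only 5 remains possible at r4c5 ⇒ r4c5=5.
Step 6. [r6c4∈{4}] only 4 remains possible at r6c4, so r6c4=4.
Step 7. [r4c2∈{1}] r4c2 is down to just 1. So r4c2=1.
Step 8. [r1c1∈{2}] r1c1 has the single candidate 2. So r1c1=2.
Step 9. [r2c2∈{6}] r2c2 is down to just 6 ⇒ r2c2=6.
Step 10. [r1c3∈{4}] r1c3 is down to just 4. So r1c3=4.
Step 11. [r6c5∈{6}] nothing but 6 survives at r6c5. So r6c5=6.
Step 12. [r5c2∈{4}] r5c2 has the single candidate 4, so r5c2=4.
Step 13. [r3c6∈{1}] nothing but 1 survives at r3c6 ⇒ r3c6=1.
Step 14. [r2c4∈{5}] r2c4 has the single candidate 5 ⇒ r2c4=5.
Step 15. [r4c3∈{3}] r4c3 is down to just 3 ⇒ r4c3=3.
Step 16. [r5c6∈{3}] r5c6 has the single candidate 3, so r5c6=3.
Step 17. [r3c3∈{5}] r3c3 has the single candidate 5 ⇒ r3c3=5.
Step 18. [r1c5∈{3}] only 3 remains possible at r1c5, so r1c5=3.
Step 19. [r3c1∈{6}] nothing but 6 survives at r3c1 ⇒ r3c1=6.

Answer: 2 5 4 1 3 6 / 3 6 1 5 2 4 / 6 2 5 3 4 1 / 4 1 3 6 5 2 / 5 4 6 2 1 3 / 1 3 2 4 6 5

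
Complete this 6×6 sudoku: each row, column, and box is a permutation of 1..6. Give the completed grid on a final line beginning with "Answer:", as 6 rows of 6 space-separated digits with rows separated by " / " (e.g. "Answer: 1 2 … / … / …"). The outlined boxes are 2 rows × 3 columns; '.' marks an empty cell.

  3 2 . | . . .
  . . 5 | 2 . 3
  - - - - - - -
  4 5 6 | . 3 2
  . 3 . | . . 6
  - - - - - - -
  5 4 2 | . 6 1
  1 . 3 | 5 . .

Step 1. [r2c5∈{1,4}] across row 2, 4 lands solely at r2c5. So r2c5=4.
Step 2. [r4c3∈{1}] only 1 remains possible at r4c3 ⇒ r4c3=1.
Step 3. [r1c5∈{1,5}] r1c5 is the only open cell in col 5 admitting 1. So r1c5=1.
Step 4. [r2c1∈{6}] only 6 remains possible at r2c1, so r2c1=6.
Step 5. [r1c4∈{6}] nothing but 6 survives at r1c4 ⇒ r1c4=6.
Step 6. [r4c5∈{5}] r4c5's peers cover all but 5, so r4c5=5.
Step 7. [r5c4∈{3}] r5c4 is down to just 3. So r5c4=3.
Step 8. [r6c6∈{4}] only 4 remains possible at r6c6, so r6c6=4.
Step 9. [r4c1∈{2}] only 2 remains possible at r4c1. So r4c1=2.
Step 10. [r1c3∈{4}] only 4 remains possible at r1c3. So r1c3=4.
Step 11. [r6c2∈{6}] r6c2 is down to just 6 ⇒ r6c2=6.
Step 12. [r2c2∈{1}] nothing but 1 survives at r2c2, so r2c2=1.
Step 13. [r3c4∈{1}] only 1 remains possible at r3c4 ⇒ r3c4=1.
Step 14. [r1c6∈{5}] only 5 remains possible at r1c6 ⇒ r1c6=5.
Step 15. [r4c4∈{4}] r4c4's peers cover all but 4. So r4c4=4.
Step 16. [r6c5∈{2}] r6c5 has the single candidate 2 ⇒ r6c5=2.

Answer: 3 2 4 6 1 5 / 6 1 5 2 4 3 / 4 5 6 1 3 2 / 2 3 1 4 5 6 / 5 4 2 3 6 1 / 1 6 3 5 2 4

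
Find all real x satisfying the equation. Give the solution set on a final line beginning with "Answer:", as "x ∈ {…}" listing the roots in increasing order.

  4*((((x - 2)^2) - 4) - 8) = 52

Step 1. [4*((((x - 2)^2) - 4) - 8) = 52] LHS = 4·(…); ÷4 both sides ⇒ div: (((x - 2)^2) - 4) - 8 = 13.
Step 2. [(((x - 2)^2) - 4) - 8 = 13] add 8: x sits inside (… - 8), so sub: ((x - 2)^2) - 4 = 21.
Step 3. [((x - 2)^2) - 4 = 21] 4 comes off first (add 4). So sub: (x - 2)^2 = 25.
Step 4. [(x - 2)^2 = 25] LHS squared, RHS 25 ≥ 0: apply √ (±) ⇒ sqrt: x - 2 = 5 or -5.
Step 5. [x - 2 = 5 or -5] peel the -2: add 2 from each side. So sub: x = 7 or -3.

Answer: x ∈ {-3, 7}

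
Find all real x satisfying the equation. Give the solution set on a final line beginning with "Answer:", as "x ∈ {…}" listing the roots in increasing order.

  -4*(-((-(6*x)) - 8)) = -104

Step 1. [-4*(-((-(6*x)) - 8)) = -104] divide by the outer -4. So div: -((-(6*x)) - 8) = 26.
Step 2. [-((-(6*x)) - 8) = 26] flip signs both sides ⇒ neg: (-(6*x)) - 8 = -26.
Step 3. [(-(6*x)) - 8 = -26] 8 comes off first (add 8), so sub: -(6*x) = -18.
Step 4. [-(6*x) = -18] leading − — multiply by −1. So neg: 6*x = 18.
Step 5. [6*x = 18] 6 out front; divide by 6, so div: x = 3.

Answer: x ∈ {3}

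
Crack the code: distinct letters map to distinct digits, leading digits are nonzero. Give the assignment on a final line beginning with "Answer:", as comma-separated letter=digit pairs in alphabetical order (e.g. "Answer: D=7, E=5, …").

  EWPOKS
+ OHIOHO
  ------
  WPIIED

Step 1. [col 1: S + O ≡ D (mod 10)] no forcing yet in column 1 (carry-in 0); D=1 is free and consistent — try it, so D=1.
Step 2. [col 1: S + O ≡ D (mod 10)] column 1 (S + O ≡ D (mod 10), carry-in 0) doesn't pin S yet; pick S=9 and continue, so S=9.
Step 3. [col 1: S + O ≡ D (mod 10)] in column 1 we have S+O≡D with carry-in 0; given S=9, D=1 and digits 1,9 already taken and all letters distinct, that pins O to 2, so O=2.
Step 4. [col 2: K + H ≡ E (mod 10)] no forcing yet in column 2 (carry-in 1); K=8 is free and consistent — try it. So K=8.
Step 5. [col 2: K + H ≡ E (mod 10)] several values work for H in column 2 (K + H ≡ E (mod 10), carry-in 1); try H=4 ⇒ H=4.
Step 6. [col 2: K + H ≡ E (mod 10)] in column 2 we have K+H≡E with carry-in 1; given K=8, H=4 and digits 1,2,4,8,9 already taken and all letters distinct, that pins E to 3. So E=3.
Step 7. [col 3: O + O ≡ I (mod 10)] from column 3 (O=2, carry-in 1, digits 1,2,3,4,8,9 already taken and all letters distinct): I must equal 5 ⇒ I=5.
Step 8. [col 4: P + I ≡ I (mod 10)] from column 4 (I=5, carry-in 0, digits 1,2,3,4,5,8,9 already taken and all letters distinct): P must equal 0 ⇒ P=0.
Step 9. [col 5: W + H ≡ P (mod 10)] column 5: given H=4, P=0, carry-in 0, and digits 0,1,2,3,4,5,8,9 already taken and all letters distinct, W+H≡P (mod 10) forces W=6. So W=6.

Answer: D=1, E=3, H=4, I=5, K=8, O=2, P=0, S=9, W=6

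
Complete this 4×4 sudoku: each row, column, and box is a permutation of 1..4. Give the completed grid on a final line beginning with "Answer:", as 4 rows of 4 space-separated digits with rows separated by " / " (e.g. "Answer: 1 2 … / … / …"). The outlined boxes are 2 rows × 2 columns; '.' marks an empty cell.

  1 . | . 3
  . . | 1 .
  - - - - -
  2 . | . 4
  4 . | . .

Step 1. [r2c2∈{2,3,4}] 4 has one home in row 2: r2c2 ⇒ r2c2=4.
Step 2. [r2c4∈{2}] r2c4's peers cover all but 2, so r2c4=2.
Step 3. [r3c2∈{1,3}] r3c2 is the only open cell in row 3 admitting 1 ⇒ r3c2=1.
Step 4. [r4c2∈{3}] r4c2 is down to just 3 ⇒ r4c2=3.
Step 5. [r1c3∈{4}] r1c3's peers cover all but 4, so r1c3=4.
Step 6. [r2c1∈{3}] r2c1's peers cover all but 3, so r2c1=3.
Step 7. [r3c3∈{3}] r3c3 is down to just 3, so r3c3=3.
Step 8. [r1c2∈{2}] r1c2 has the single candidate 2 ⇒ r1c2=2.
Step 9. [r4c4∈{1}] r4c4's peers cover all but 1. So r4c4=1.
Step 10. [r4c3∈{2}] only 2 remains possible at r4c3. So r4c3=2.

Answer: 1 2 4 3 / 3 4 1 2 / 2 1 3 4 / 4 3 2 1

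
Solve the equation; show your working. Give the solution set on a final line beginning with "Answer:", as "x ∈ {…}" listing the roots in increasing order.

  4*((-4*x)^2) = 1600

Step 1. [4*((-4*x)^2) = 1600] 4 out front; divide by 4, so div: (-4*x)^2 = 400.
Step 2. [(-4*x)^2 = 400] 400 ≥ 0, LHS is (·)² — take ±√, so sqrt: -4*x = 20 or -20.
Step 3. [-4*x = 20 or -20] LHS = -4·(…); ÷-4 both sides ⇒ div: x = -5 or 5.

Answer: x ∈ {-5, 5}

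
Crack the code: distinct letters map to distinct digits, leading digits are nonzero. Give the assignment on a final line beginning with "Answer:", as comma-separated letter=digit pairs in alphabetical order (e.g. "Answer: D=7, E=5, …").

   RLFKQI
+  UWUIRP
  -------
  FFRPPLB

Step 1. [F] the sum has 7 digits but both addends have 6; that extra leading digit F is the final carry, namely 1, so F=1.
Step 2. [col 1: I + P ≡ B (mod 10)] column 1 (I + P ≡ B (mod 10), carry-in 0) doesn't pin B yet; pick B=0 and continue, so B=0.
Step 3. [col 1: I + P ≡ B (mod 10)] several values work for P in column 1 (I + P ≡ B (mod 10), carry-in 0); try P=8 ⇒ P=8.
Step 4. [col 1: I + P ≡ B (mod 10)] in column 1 we have I+P≡B with carry-in 0; given P=8, B=0 and digits 0,1,8 already taken and all letters distinct, that pins I to 2, so I=2.
Step 5. [col 2: Q + R ≡ L (mod 10)] column 2 (Q + R ≡ L (mod 10), carry-in 1) doesn't pin Q yet; pick Q=5 and continue, so Q=5.
Step 6. [col 2: Q + R ≡ L (mod 10)] no forcing yet in column 2 (carry-in 1); R=3 is free and consistent — try it. So R=3.
Step 7. [col 2: Q + R ≡ L (mod 10)] column 2: given Q=5, R=3, carry-in 1, and digits 0,1,2,3,5,8 already taken and all letters distinct, Q+R≡L (mod 10) forces L=9. So L=9.
Step 8. [col 3: K + I ≡ P (mod 10)] from column 3 (I=2, P=8, carry-in 0, digits 0,1,2,3,5,8,9 already taken and all letters distinct): K must equal 6, so K=6.
Step 9. [col 4: F + U ≡ P (mod 10)] column 4 reads F+U+carry(0)=P with F=1, P=8; with digits 0,1,2,3,5,6,8,9 already taken and all letters distinct, the only value for U is 7, so U=7.
Step 10. [col 5: L + W ≡ R (mod 10)] column 5 reads L+W+carry(0)=R with L=9, R=3; with digits 0,1,2,3,5,6,7,8,9 already taken and all letters distinct, the only value for W is 4 ⇒ W=4.

Answer: B=0, F=1, I=2, K=6, L=9, P=8, Q=5, R=3, U=7, W=4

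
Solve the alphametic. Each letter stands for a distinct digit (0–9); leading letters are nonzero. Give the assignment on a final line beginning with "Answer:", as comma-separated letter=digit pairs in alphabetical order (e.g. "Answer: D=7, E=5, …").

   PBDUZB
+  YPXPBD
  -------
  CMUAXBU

Step 1. [col 1: B + D ≡ U (mod 10)] D=7 is one option consistent with column 1 (B + D ≡ U (mod 10), carry-in 0) — take it ⇒ D=7.
Step 2. [col 1: B + D ≡ U (mod 10)] column 1 (B + D ≡ U (mod 10), carry-in 0) doesn't pin U yet; pick U=9 and continue ⇒ U=9.
Step 3. [col 1: B + D ≡ U (mod 10)] column 1 reads B+D+carry(0)=U with D=7, U=9; with digits 7,9 already taken and all letters distinct, the only value for B is 2, so B=2.
Step 4. [col 2: Z + B ≡ B (mod 10)] from column 2 (B=2, carry-in 0, digits 2,7,9 already taken and all letters distinct): Z must equal 0. So Z=0.
Step 5. [col 3: U + P ≡ X (mod 10)] P=6 is one option consistent with column 3 (U + P ≡ X (mod 10), carry-in 0) — take it ⇒ P=6.
Step 6. [col 3: U + P ≡ X (mod 10)] from column 3 (U=9, P=6, carry-in 0, digits 0,2,6,7,9 already taken and all letters distinct): X must equal 5 ⇒ X=5.
Step 7. [col 4: D + X ≡ A (mod 10)] from column 4 (D=7, X=5, carry-in 1, digits 0,2,5,6,7,9 already taken and all letters distinct): A must equal 3. So A=3.
Step 8. [col 6: P + Y ≡ M (mod 10)] in column 6 we have P+Y≡M with carry-in 0; given P=6 and digits 0,2,3,5,6,7,9 already taken and all letters distinct, that pins Y to 8. So Y=8.
Step 9. [C] C is the leading digit of a 7-digit sum of two 6-digit numbers; the final carry is exactly 1. So C=1.
Step 10. [col 6: P + Y ≡ M (mod 10)] in column 6 we have P+Y≡M with carry-in 0; given P=6, Y=8 and digits 0,1,2,3,5,6,7,8,9 already taken and all letters distinct, that pins M to 4. So M=4.

Answer: A=3, B=2, C=1, D=7, M=4, P=6, U=9, X=5, Y=8, Z=0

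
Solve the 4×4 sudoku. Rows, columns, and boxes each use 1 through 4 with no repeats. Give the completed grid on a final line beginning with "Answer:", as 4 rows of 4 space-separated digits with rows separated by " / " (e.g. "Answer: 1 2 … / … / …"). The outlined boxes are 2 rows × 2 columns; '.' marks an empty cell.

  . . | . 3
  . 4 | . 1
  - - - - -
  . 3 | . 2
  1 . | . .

Step 1. [r1c3∈{2,4}] across row 1, 4 lands solely at r1c3 ⇒ r1c3=4.
Step 2. [r1c1∈{2}] r1c1 has the single candidate 2, so r1c1=2.
Step 3. [r3c1∈{4}] r3c1 has the single candidate 4, so r3c1=4.
Step 4. [r4c2∈{2}] only 2 remains possible at r4c2, so r4c2=2.
Step 5. [r3c3∈{1}] only 1 remains possible at r3c3 ⇒ r3c3=1.
Step 6. [r4c4∈{4}] r4c4 has the single candidate 4. So r4c4=4.
Step 7. [r2c3∈{2}] r2c3 is down to just 2 ⇒ r2c3=2.
Step 8. [r1c2∈{1}] r1c2's peers cover all but 1 ⇒ r1c2=1.
Step 9. [r2c1∈{3}] r2c1's peers cover all but 3, so r2c1=3.
Step 10. [r4c3∈{3}] only 3 remains possible at r4c3. So r4c3=3.

Answer: 2 1 4 3 / 3 4 2 1 / 4 3 1 2 / 1 2 3 4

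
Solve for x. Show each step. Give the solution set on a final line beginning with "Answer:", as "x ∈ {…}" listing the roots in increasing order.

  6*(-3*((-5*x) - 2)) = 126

Step 1. [6*(-3*((-5*x) - 2)) = 126] 6·(inner) — divide through by 6, so div: -3*((-5*x) - 2) = 21.
Step 2. [-3*((-5*x) - 2) = 21] leading coefficient -3: divide by -3 ⇒ div: (-5*x) - 2 = -7.
Step 3. [(-5*x) - 2 = -7] the outer -2 inverts by adding 2 ⇒ sub: -5*x = -5.
Step 4. [-5*x = -5] -5·(inner) — divide through by -5 ⇒ div: x = 1.

Answer: x ∈ {1}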